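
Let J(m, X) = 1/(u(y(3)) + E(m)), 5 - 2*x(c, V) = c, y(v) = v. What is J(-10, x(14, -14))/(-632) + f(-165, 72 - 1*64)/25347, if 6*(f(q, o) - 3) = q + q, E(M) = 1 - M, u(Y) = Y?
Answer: -9907/4576944 ≈ -0.0021645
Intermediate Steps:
x(c, V) = 5/2 - c/2
J(m, X) = 1/(4 - m) (J(m, X) = 1/(3 + (1 - m)) = 1/(4 - m))
f(q, o) = 3 + q/3 (f(q, o) = 3 + (q + q)/6 = 3 + (2*q)/6 = 3 + q/3)
J(-10, x(14, -14))/(-632) + f(-165, 72 - 1*64)/25347 = -1/(-4 - 10)/(-632) + (3 + (⅓)*(-165))/25347 = -1/(-14)*(-1/632) + (3 - 55)*(1/25347) = -1*(-1/14)*(-1/632) - 52*1/25347 = (1/14)*(-1/632) - 52/25347 = -1/8848 - 52/25347 = -9907/4576944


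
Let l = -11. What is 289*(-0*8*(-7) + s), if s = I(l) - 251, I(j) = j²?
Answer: -37570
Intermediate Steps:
s = -130 (s = (-11)² - 251 = 121 - 251 = -130)
289*(-0*8*(-7) + s) = 289*(-0*8*(-7) - 130) = 289*(-0*(-7) - 130) = 289*(-1*0 - 130) = 289*(0 - 130) = 289*(-130) = -37570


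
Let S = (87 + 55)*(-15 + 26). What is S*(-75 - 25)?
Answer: -156200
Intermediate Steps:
S = 1562 (S = 142*11 = 1562)
S*(-75 - 25) = 1562*(-75 - 25) = 1562*(-100) = -156200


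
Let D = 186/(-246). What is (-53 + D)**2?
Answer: 4857616/1681 ≈ 2889.7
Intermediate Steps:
D = -31/41 (D = 186*(-1/246) = -31/41 ≈ -0.75610)
(-53 + D)**2 = (-53 - 31/41)**2 = (-2204/41)**2 = 4857616/1681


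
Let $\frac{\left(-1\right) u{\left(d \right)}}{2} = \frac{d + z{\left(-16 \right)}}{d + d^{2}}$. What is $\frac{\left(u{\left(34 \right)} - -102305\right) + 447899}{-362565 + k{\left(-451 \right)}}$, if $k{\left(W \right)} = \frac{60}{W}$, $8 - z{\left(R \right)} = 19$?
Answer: $- \frac{147644482007}{97292540625} \approx -1.5175$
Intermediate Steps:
$z{\left(R \right)} = -11$ ($z{\left(R \right)} = 8 - 19 = -11$)
$u{\left(d \right)} = - \frac{2 \left(-11 + d\right)}{d + d^{2}}$ ($u{\left(d \right)} = - 2 \frac{d - 11}{d + d^{2}} = - 2 \frac{-11 + d}{d + d^{2}} = - \frac{2 \left(-11 + d\right)}{d + d^{2}}$)
$\frac{\left(u{\left(34 \right)} - -102305\right) + 447899}{-362565 + k{\left(-451 \right)}} = \frac{\left(\frac{2 \left(11 - 34\right)}{34 \left(1 + 34\right)} - -102305\right) + 447899}{-362565 + \frac{60}{-451}} = \frac{\left(2 \cdot \frac{1}{34} \cdot \frac{1}{35} \left(11 - 34\right) + 102305\right) + 447899}{-362565 + 60 \left(- \frac{1}{451}\right)} = \frac{\left(2 \cdot \frac{1}{34} \cdot \frac{1}{35} \left(-23\right) + 102305\right) + 447899}{-362565 - \frac{60}{451}} = \frac{\left(- \frac{23}{595} + 102305\right) + 447899}{- \frac{163516875}{451}} = \left(\frac{60871452}{595} + 447899\right) \left(- \frac{451}{163516875}\right) = \frac{327371357}{595} \left(- \frac{451}{163516875}\right) = - \frac{147644482007}{97292540625}$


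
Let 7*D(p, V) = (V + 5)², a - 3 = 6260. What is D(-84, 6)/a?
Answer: 121/43841 ≈ 0.0027600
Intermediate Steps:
a = 6263 (a = 3 + 6260 = 6263)
D(p, V) = (5 + V)²/7 (D(p, V) = (V + 5)²/7 = (5 + V)²/7)
D(-84, 6)/a = ((5 + 6)²/7)/6263 = ((⅐)*11²)*(1/6263) = ((⅐)*121)*(1/6263) = (121/7)*(1/6263) = 121/43841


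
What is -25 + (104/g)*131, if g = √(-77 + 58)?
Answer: -25 - 13624*I*√19/19 ≈ -25.0 - 3125.6*I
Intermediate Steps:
g = I*√19 (g = √(-19) = I*√19 ≈ 4.3589*I)
-25 + (104/g)*131 = -25 + (104/((I*√19)))*131 = -25 + (104*(-I*√19/19))*131 = -25 - 104*I*√19/19*131 = -25 - 13624*I*√19/19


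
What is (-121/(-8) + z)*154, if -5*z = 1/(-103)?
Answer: 4798871/2060 ≈ 2329.5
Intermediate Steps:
z = 1/515 (z = -1/5/(-103) = -1/5*(-1/103) = 1/515 ≈ 0.0019417)
(-121/(-8) + z)*154 = (-121/(-8) + 1/515)*154 = (-121*(-1/8) + 1/515)*154 = (121/8 + 1/515)*154 = (62323/4120)*154 = 4798871/2060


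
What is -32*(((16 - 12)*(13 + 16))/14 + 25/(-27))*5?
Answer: -222560/189 ≈ -1177.6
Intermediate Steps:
-32*(((16 - 12)*(13 + 16))/14 + 25/(-27))*5 = -32*((4*29)*(1/14) + 25*(-1/27))*5 = -32*(116*(1/14) - 25/27)*5 = -32*(58/7 - 25/27)*5 = -32*1391/189*5 = -44512/189*5 = -222560/189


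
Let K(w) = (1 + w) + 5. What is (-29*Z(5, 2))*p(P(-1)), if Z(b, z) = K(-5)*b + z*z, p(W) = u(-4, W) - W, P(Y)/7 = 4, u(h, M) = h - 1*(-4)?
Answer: 7308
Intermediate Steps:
u(h, M) = 4 + h (u(h, M) = h + 4 = 4 + h)
P(Y) = 28 (P(Y) = 7*4 = 28)
K(w) = 6 + w
p(W) = -W (p(W) = (4 - 4) - W = 0 - W = -W)
Z(b, z) = b + z² (Z(b, z) = (6 - 5)*b + z*z = 1*b + z² = b + z²)
(-29*Z(5, 2))*p(P(-1)) = (-29*(5 + 2²))*(-1*28) = -29*(5 + 4)*(-28) = -29*9*(-28) = -261*(-28) = 7308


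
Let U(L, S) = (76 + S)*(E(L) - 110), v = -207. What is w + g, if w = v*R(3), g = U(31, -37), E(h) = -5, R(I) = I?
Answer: -5106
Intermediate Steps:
U(L, S) = -8740 - 115*S (U(L, S) = (76 + S)*(-5 - 110) = (76 + S)*(-115) = -8740 - 115*S)
g = -4485 (g = -8740 - 115*(-37) = -8740 + 4255 = -4485)
w = -621 (w = -207*3 = -621)
w + g = -621 - 4485 = -5106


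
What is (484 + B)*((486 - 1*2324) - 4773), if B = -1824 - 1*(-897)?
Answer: 2928673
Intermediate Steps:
B = -927 (B = -1824 + 897 = -927)
(484 + B)*((486 - 1*2324) - 4773) = (484 - 927)*((486 - 1*2324) - 4773) = -443*((486 - 2324) - 4773) = -443*(-1838 - 4773) = -443*(-6611) = 2928673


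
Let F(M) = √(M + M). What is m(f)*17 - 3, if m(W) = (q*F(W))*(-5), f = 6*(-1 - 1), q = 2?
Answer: -3 - 340*I*√6 ≈ -3.0 - 832.83*I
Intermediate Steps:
F(M) = √2*√M (F(M) = √(2*M) = √2*√M)
f = -12 (f = 6*(-2) = -12)
m(W) = -10*√2*√W (m(W) = (2*(√2*√W))*(-5) = (2*√2*√W)*(-5) = -10*√2*√W)
m(f)*17 - 3 = -10*√2*√(-12)*17 - 3 = -10*√2*2*I*√3*17 - 3 = -20*I*√6*17 - 3 = -340*I*√6 - 3 = -3 - 340*I*√6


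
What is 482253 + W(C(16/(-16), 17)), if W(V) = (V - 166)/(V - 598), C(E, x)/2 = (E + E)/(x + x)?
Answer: 612943916/1271 ≈ 4.8225e+5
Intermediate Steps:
C(E, x) = 2*E/x (C(E, x) = 2*((E + E)/(x + x)) = 2*((2*E)/((2*x))) = 2*((2*E)*(1/(2*x))) = 2*(E/x) = 2*E/x)
W(V) = (-166 + V)/(-598 + V)
482253 + W(C(16/(-16), 17)) = 482253 + (-166 + 2*(16/(-16))/17)/(-598 + 2*(16/(-16))/17) = 482253 + (-166 + 2*(16*(-1/16))*(1/17))/(-598 + 2*(16*(-1/16))*(1/17)) = 482253 + (-166 + 2*(-1)*(1/17))/(-598 + 2*(-1)*(1/17)) = 482253 + (-166 - 2/17)/(-598 - 2/17) = 482253 - 2824/17/(-10168/17) = 482253 - 17/10168*(-2824/17) = 482253 + 353/1271 = 612943916/1271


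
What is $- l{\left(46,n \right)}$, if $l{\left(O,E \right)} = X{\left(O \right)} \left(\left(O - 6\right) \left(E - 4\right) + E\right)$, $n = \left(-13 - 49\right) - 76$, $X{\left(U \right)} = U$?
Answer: $267628$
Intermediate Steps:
$n = -138$ ($n = -62 - 76 = -138$)
$l{\left(O,E \right)} = O \left(E + \left(-6 + O\right) \left(-4 + E\right)\right)$ ($l{\left(O,E \right)} = O \left(\left(O - 6\right) \left(E - 4\right) + E\right) = O \left(\left(-6 + O\right) \left(-4 + E\right) + E\right) = O \left(E + \left(-6 + O\right) \left(-4 + E\right)\right)$)
$- l{\left(46,n \right)} = - 46 \left(24 - -690 - 184 - 6348\right) = - 46 \left(24 + 690 - 184 - 6348\right) = - 46 \left(-5818\right) = \left(-1\right) \left(-267628\right) = 267628$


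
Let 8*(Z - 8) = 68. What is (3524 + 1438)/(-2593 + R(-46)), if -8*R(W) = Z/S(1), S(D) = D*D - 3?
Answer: -158784/82943 ≈ -1.9144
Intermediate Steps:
S(D) = -3 + D**2 (S(D) = D**2 - 3 = -3 + D**2)
Z = 33/2 (Z = 8 + (1/8)*68 = 8 + 17/2 = 33/2 ≈ 16.500)
R(W) = 33/32 (R(W) = -33/(16*(-3 + 1**2)) = -33/(16*(-3 + 1)) = -33/(16*(-2)) = -33*(-1)/(16*2) = -1/8*(-33/4) = 33/32)
(3524 + 1438)/(-2593 + R(-46)) = (3524 + 1438)/(-2593 + 33/32) = 4962/(-82943/32) = 4962*(-32/82943) = -158784/82943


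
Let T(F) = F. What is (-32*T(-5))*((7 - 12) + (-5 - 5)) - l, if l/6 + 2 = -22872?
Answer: 134844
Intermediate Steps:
l = -137244 (l = -12 + 6*(-22872) = -12 - 137232 = -137244)
(-32*T(-5))*((7 - 12) + (-5 - 5)) - l = (-32*(-5))*((7 - 12) + (-5 - 5)) - 1*(-137244) = 160*(-5 - 10) + 137244 = 160*(-15) + 137244 = -2400 + 137244 = 134844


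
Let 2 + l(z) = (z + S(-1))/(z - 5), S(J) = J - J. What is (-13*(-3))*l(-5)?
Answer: -117/2 ≈ -58.500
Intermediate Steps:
S(J) = 0
l(z) = -2 + z/(-5 + z) (l(z) = -2 + (z + 0)/(z - 5) = -2 + z/(-5 + z))
(-13*(-3))*l(-5) = (-13*(-3))*((10 - 1*(-5))/(-5 - 5)) = 39*((10 + 5)/(-10)) = 39*(-1/10*15) = 39*(-3/2) = -117/2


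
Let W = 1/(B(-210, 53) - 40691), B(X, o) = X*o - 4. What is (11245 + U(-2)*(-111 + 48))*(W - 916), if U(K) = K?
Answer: -539800712071/51825 ≈ -1.0416e+7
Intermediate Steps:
B(X, o) = -4 + X*o
W = -1/51825 (W = 1/((-4 - 210*53) - 40691) = 1/((-4 - 11130) - 40691) = 1/(-11134 - 40691) = 1/(-51825) = -1/51825 ≈ -1.9296e-5)
(11245 + U(-2)*(-111 + 48))*(W - 916) = (11245 - 2*(-111 + 48))*(-1/51825 - 916) = (11245 - 2*(-63))*(-47471701/51825) = (11245 + 126)*(-47471701/51825) = 11371*(-47471701/51825) = -539800712071/51825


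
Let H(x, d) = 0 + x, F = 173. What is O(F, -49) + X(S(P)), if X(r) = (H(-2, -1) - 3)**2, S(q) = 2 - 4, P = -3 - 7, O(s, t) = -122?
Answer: -97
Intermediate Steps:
H(x, d) = x
P = -10
S(q) = -2
X(r) = 25 (X(r) = (-2 - 3)**2 = (-5)**2 = 25)
O(F, -49) + X(S(P)) = -122 + 25 = -97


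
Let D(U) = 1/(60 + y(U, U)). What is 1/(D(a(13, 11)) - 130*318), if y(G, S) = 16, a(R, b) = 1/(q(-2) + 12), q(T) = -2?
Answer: -76/3141839 ≈ -2.4190e-5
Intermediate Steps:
a(R, b) = ⅒ (a(R, b) = 1/(-2 + 12) = 1/10 = ⅒)
D(U) = 1/76 (D(U) = 1/(60 + 16) = 1/76)
1/(D(a(13, 11)) - 130*318) = 1/(1/76 - 130*318) = 1/(1/76 - 41340) = 1/(-3141839/76) = -76/3141839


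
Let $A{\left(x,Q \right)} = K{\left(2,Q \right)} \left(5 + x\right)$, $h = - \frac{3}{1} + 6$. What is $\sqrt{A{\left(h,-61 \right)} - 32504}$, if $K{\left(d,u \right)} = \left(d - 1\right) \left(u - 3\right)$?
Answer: $2 i \sqrt{8254} \approx 181.7 i$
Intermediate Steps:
$K{\left(d,u \right)} = \left(-1 + d\right) \left(-3 + u\right)$
$h = 3$ ($h = \left(-3\right) 1 + 6 = -3 + 6 = 3$)
$A{\left(x,Q \right)} = \left(-3 + Q\right) \left(5 + x\right)$ ($A{\left(x,Q \right)} = \left(3 - Q - 6 + 2 Q\right) \left(5 + x\right) = \left(-3 + Q\right) \left(5 + x\right)$)
$\sqrt{A{\left(h,-61 \right)} - 32504} = \sqrt{\left(-3 - 61\right) \left(5 + 3\right) - 32504} = \sqrt{\left(-64\right) 8 - 32504} = \sqrt{-512 - 32504} = \sqrt{-33016} = 2 i \sqrt{8254}$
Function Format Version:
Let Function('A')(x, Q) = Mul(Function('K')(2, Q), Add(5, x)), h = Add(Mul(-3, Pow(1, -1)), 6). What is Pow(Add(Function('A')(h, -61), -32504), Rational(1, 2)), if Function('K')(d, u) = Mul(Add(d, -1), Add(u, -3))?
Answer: Mul(2, I, Pow(8254, Rational(1, 2))) ≈ Mul(181.70, I)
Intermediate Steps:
Function('K')(d, u) = Mul(Add(-1, d), Add(-3, u))
h = 3 (h = Add(Mul(-3, 1), 6) = Add(-3, 6) = 3)
Function('A')(x, Q) = Mul(Add(-3, Q), Add(5, x)) (Function('A')(x, Q) = Mul(Add(3, Mul(-1, Q), Mul(-3, 2), Mul(2, Q)), Add(5, x)) = Mul(Add(3, Mul(-1, Q), -6, Mul(2, Q)), Add(5, x)) = Mul(Add(-3, Q), Add(5, x)))
Pow(Add(Function('A')(h, -61), -32504), Rational(1, 2)) = Pow(Add(Mul(Add(-3, -61), Add(5, 3)), -32504), Rational(1, 2)) = Pow(Add(Mul(-64, 8), -32504), Rational(1, 2)) = Pow(Add(-512, -32504), Rational(1, 2)) = Pow(-33016, Rational(1, 2)) = Mul(2, I, Pow(8254, Rational(1, 2)))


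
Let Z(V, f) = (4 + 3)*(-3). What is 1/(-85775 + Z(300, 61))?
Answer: -1/85796 ≈ -1.1656e-5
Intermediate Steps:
Z(V, f) = -21 (Z(V, f) = 7*(-3) = -21)
1/(-85775 + Z(300, 61)) = 1/(-85775 - 21) = 1/(-85796) = -1/85796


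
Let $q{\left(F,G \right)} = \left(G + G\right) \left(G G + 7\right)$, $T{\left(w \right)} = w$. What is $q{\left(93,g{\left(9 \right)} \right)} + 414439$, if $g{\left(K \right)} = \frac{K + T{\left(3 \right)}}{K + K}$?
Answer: $\frac{11190121}{27} \approx 4.1445 \cdot 10^{5}$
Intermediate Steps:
$g{\left(K \right)} = \frac{3 + K}{2 K}$ ($g{\left(K \right)} = \frac{K + 3}{K + K} = \frac{3 + K}{2 K}$)
$q{\left(F,G \right)} = 2 G \left(7 + G^{2}\right)$ ($q{\left(F,G \right)} = 2 G \left(G^{2} + 7\right) = 2 G \left(7 + G^{2}\right)$)
$q{\left(93,g{\left(9 \right)} \right)} + 414439 = 2 \frac{3 + 9}{2 \cdot 9} \left(7 + \left(\frac{3 + 9}{2 \cdot 9}\right)^{2}\right) + 414439 = 2 \cdot \frac{1}{2} \cdot \frac{1}{9} \cdot 12 \left(7 + \left(\frac{1}{2} \cdot \frac{1}{9} \cdot 12\right)^{2}\right) + 414439 = 2 \cdot \frac{2}{3} \left(7 + \left(\frac{2}{3}\right)^{2}\right) + 414439 = 2 \cdot \frac{2}{3} \left(7 + \frac{4}{9}\right) + 414439 = 2 \cdot \frac{2}{3} \cdot \frac{67}{9} + 414439 = \frac{268}{27} + 414439 = \frac{11190121}{27}$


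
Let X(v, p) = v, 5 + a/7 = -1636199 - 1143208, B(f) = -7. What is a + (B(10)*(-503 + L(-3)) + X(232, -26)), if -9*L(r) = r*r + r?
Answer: -58356379/3 ≈ -1.9452e+7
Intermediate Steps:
L(r) = -r/9 - r²/9 (L(r) = -(r*r + r)/9 = -(r² + r)/9 = -(r + r²)/9 = -r/9 - r²/9)
a = -19455884 (a = -35 + 7*(-1636199 - 1143208) = -35 + 7*(-2779407) = -35 - 19455849 = -19455884)
a + (B(10)*(-503 + L(-3)) + X(232, -26)) = -19455884 + (-7*(-503 - ⅑*(-3)*(1 - 3)) + 232) = -19455884 + (-7*(-503 - ⅑*(-3)*(-2)) + 232) = -19455884 + (-7*(-503 - ⅔) + 232) = -19455884 + (-7*(-1511/3) + 232) = -19455884 + (10577/3 + 232) = -19455884 + 11273/3 = -58356379/3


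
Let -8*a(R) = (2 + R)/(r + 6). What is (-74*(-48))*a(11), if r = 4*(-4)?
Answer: 2886/5 ≈ 577.20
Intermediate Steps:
r = -16
a(R) = 1/40 + R/80 (a(R) = -(2 + R)/(8*(-16 + 6)) = -(2 + R)/(8*(-10)) = -(2 + R)*(-1)/(8*10) = -(-1/5 - R/10)/8 = 1/40 + R/80)
(-74*(-48))*a(11) = (-74*(-48))*(1/40 + (1/80)*11) = 3552*(1/40 + 11/80) = 3552*(13/80) = 2886/5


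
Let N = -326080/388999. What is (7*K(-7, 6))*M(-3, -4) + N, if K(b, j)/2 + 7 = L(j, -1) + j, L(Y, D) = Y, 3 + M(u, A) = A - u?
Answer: -109245800/388999 ≈ -280.84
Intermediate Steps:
M(u, A) = -3 + A - u (M(u, A) = -3 + (A - u) = -3 + A - u)
K(b, j) = -14 + 4*j (K(b, j) = -14 + 2*(j + j) = -14 + 2*(2*j) = -14 + 4*j)
N = -326080/388999 (N = -326080*1/388999 = -326080/388999 ≈ -0.83825)
(7*K(-7, 6))*M(-3, -4) + N = (7*(-14 + 4*6))*(-3 - 4 - 1*(-3)) - 326080/388999 = (7*(-14 + 24))*(-3 - 4 + 3) - 326080/388999 = (7*10)*(-4) - 326080/388999 = 70*(-4) - 326080/388999 = -280 - 326080/388999 = -109245800/388999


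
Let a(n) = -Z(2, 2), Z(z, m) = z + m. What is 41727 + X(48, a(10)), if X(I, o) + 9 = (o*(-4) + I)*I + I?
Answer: 44838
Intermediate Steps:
Z(z, m) = m + z
a(n) = -4 (a(n) = -(2 + 2) = -1*4 = -4)
X(I, o) = -9 + I + I*(I - 4*o) (X(I, o) = -9 + ((o*(-4) + I)*I + I) = -9 + ((-4*o + I)*I + I) = -9 + ((I - 4*o)*I + I) = -9 + (I*(I - 4*o) + I) = -9 + (I + I*(I - 4*o)) = -9 + I + I*(I - 4*o))
41727 + X(48, a(10)) = 41727 + (-9 + 48 + 48² - 4*48*(-4)) = 41727 + (-9 + 48 + 2304 + 768) = 41727 + 3111 = 44838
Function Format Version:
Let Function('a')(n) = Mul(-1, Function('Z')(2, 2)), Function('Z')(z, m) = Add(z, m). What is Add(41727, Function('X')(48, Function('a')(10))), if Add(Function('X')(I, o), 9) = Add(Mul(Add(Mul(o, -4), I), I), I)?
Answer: 44838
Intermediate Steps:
Function('Z')(z, m) = Add(m, z)
Function('a')(n) = -4 (Function('a')(n) = Mul(-1, Add(2, 2)) = Mul(-1, 4) = -4)
Function('X')(I, o) = Add(-9, I, Mul(I, Add(I, Mul(-4, o)))) (Function('X')(I, o) = Add(-9, Add(Mul(Add(Mul(o, -4), I), I), I)) = Add(-9, Add(Mul(Add(Mul(-4, o), I), I), I)) = Add(-9, Add(Mul(Add(I, Mul(-4, o)), I), I)) = Add(-9, Add(Mul(I, Add(I, Mul(-4, o))), I)) = Add(-9, Add(I, Mul(I, Add(I, Mul(-4, o))))) = Add(-9, I, Mul(I, Add(I, Mul(-4, o)))))
Add(41727, Function('X')(48, Function('a')(10))) = Add(41727, Add(-9, 48, Pow(48, 2), Mul(-4, 48, -4))) = Add(41727, Add(-9, 48, 2304, 768)) = Add(41727, 3111) = 44838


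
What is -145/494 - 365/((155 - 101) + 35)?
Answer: -193215/43966 ≈ -4.3946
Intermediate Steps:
-145/494 - 365/((155 - 101) + 35) = -145*1/494 - 365/(54 + 35) = -145/494 - 365/89 = -193215/43966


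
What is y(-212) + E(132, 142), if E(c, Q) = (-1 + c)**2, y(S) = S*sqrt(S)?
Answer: 17161 - 424*I*sqrt(53) ≈ 17161.0 - 3086.8*I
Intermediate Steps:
y(S) = S**(3/2)
y(-212) + E(132, 142) = (-212)**(3/2) + (-1 + 132)**2 = -424*I*sqrt(53) + 131**2 = -424*I*sqrt(53) + 17161 = 17161 - 424*I*sqrt(53)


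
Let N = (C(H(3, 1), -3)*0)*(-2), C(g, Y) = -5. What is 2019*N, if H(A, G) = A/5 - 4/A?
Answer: 0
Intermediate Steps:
H(A, G) = -4/A + A/5 (H(A, G) = A*(⅕) - 4/A = A/5 - 4/A = -4/A + A/5)
N = 0 (N = -5*0*(-2) = 0*(-2) = 0)
2019*N = 2019*0 = 0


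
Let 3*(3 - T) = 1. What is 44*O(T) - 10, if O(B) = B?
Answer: 322/3 ≈ 107.33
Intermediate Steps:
T = 8/3 (T = 3 - 1/3*1 = 3 - 1/3 = 8/3 ≈ 2.6667)
44*O(T) - 10 = 44*(8/3) - 10 = 352/3 - 10 = 322/3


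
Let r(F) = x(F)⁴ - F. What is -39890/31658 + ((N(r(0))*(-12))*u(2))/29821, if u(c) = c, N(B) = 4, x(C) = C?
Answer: -54209039/42912419 ≈ -1.2632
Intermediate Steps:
r(F) = F⁴ - F
-39890/31658 + ((N(r(0))*(-12))*u(2))/29821 = -39890/31658 + ((4*(-12))*2)/29821 = -39890*1/31658 - 48*2*(1/29821) = -19945/15829 - 96*1/29821 = -19945/15829 - 96/29821 = -54209039/42912419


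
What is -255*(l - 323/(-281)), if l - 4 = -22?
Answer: 1207425/281 ≈ 4296.9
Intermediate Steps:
l = -18 (l = 4 - 22 = -18)
-255*(l - 323/(-281)) = -255*(-18 - 323/(-281)) = -255*(-18 - 323*(-1/281)) = -255*(-18 + 323/281) = -255*(-4735/281) = 1207425/281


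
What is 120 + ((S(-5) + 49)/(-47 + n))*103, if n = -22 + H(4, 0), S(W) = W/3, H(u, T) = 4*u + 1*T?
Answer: 4454/159 ≈ 28.013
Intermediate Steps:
H(u, T) = T + 4*u (H(u, T) = 4*u + T = T + 4*u)
S(W) = W/3 (S(W) = W*(⅓) = W/3)
n = -6 (n = -22 + (0 + 4*4) = -22 + (0 + 16) = -22 + 16 = -6)
120 + ((S(-5) + 49)/(-47 + n))*103 = 120 + (((⅓)*(-5) + 49)/(-47 - 6))*103 = 120 + ((-5/3 + 49)/(-53))*103 = 120 + ((142/3)*(-1/53))*103 = 120 - 142/159*103 = 120 - 14626/159 = 4454/159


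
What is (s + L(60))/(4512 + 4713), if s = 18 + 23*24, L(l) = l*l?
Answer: 278/615 ≈ 0.45203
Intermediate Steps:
L(l) = l²
s = 570 (s = 18 + 552 = 570)
(s + L(60))/(4512 + 4713) = (570 + 60²)/(4512 + 4713) = (570 + 3600)/9225 = 4170*(1/9225) = 278/615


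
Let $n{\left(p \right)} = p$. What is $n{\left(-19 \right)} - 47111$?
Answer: $-47130$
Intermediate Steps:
$n{\left(-19 \right)} - 47111 = -19 - 47111 = -47130$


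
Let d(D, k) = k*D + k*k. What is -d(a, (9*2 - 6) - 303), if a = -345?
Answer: -185076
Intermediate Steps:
d(D, k) = k**2 + D*k (d(D, k) = D*k + k**2 = k**2 + D*k)
-d(a, (9*2 - 6) - 303) = -((9*2 - 6) - 303)*(-345 + ((9*2 - 6) - 303)) = -((18 - 6) - 303)*(-345 + ((18 - 6) - 303)) = -(12 - 303)*(-345 + (12 - 303)) = -(-291)*(-345 - 291) = -(-291)*(-636) = -1*185076 = -185076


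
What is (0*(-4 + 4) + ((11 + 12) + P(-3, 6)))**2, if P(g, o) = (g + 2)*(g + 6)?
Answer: 400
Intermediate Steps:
P(g, o) = (2 + g)*(6 + g)
(0*(-4 + 4) + ((11 + 12) + P(-3, 6)))**2 = (0*(-4 + 4) + ((11 + 12) + (12 + (-3)**2 + 8*(-3))))**2 = (0*0 + (23 + (12 + 9 - 24)))**2 = (0 + (23 - 3))**2 = (0 + 20)**2 = 20**2 = 400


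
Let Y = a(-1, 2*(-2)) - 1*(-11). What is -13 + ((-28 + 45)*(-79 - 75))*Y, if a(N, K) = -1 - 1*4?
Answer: -15721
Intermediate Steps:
a(N, K) = -5 (a(N, K) = -1 - 4 = -5)
Y = 6 (Y = -5 - 1*(-11) = -5 + 11 = 6)
-13 + ((-28 + 45)*(-79 - 75))*Y = -13 + ((-28 + 45)*(-79 - 75))*6 = -13 + (17*(-154))*6 = -13 - 2618*6 = -13 - 15708 = -15721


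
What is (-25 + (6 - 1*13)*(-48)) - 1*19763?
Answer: -19452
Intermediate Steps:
(-25 + (6 - 1*13)*(-48)) - 1*19763 = (-25 + (6 - 13)*(-48)) - 19763 = (-25 - 7*(-48)) - 19763 = (-25 + 336) - 19763 = 311 - 19763 = -19452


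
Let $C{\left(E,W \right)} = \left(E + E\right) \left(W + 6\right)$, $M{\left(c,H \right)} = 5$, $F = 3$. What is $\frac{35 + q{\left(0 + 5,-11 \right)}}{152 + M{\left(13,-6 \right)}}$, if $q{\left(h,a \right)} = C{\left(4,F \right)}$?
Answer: $\frac{107}{157} \approx 0.68153$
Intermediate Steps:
$C{\left(E,W \right)} = 2 E \left(6 + W\right)$
$q{\left(h,a \right)} = 72$ ($q{\left(h,a \right)} = 2 \cdot 4 \left(6 + 3\right) = 2 \cdot 4 \cdot 9 = 72$)
$\frac{35 + q{\left(0 + 5,-11 \right)}}{152 + M{\left(13,-6 \right)}} = \frac{35 + 72}{152 + 5} = \frac{1}{157} \cdot 107 = \frac{107}{157}$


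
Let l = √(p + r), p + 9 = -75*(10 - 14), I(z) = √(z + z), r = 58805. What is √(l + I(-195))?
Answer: √(2*√14774 + I*√390) ≈ 15.604 + 0.63278*I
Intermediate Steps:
I(z) = √2*√z (I(z) = √(2*z) = √2*√z)
p = 291 (p = -9 - 75*(10 - 14) = -9 - 75*(-4) = -9 + 300 = 291)
l = 2*√14774 (l = √(291 + 58805) = √59096 = 2*√14774 ≈ 243.10)
√(l + I(-195)) = √(2*√14774 + √2*√(-195)) = √(2*√14774 + √2*(I*√195)) = √(2*√14774 + I*√390)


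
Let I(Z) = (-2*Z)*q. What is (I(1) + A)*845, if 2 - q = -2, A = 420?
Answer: 348140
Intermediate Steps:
q = 4 (q = 2 - 1*(-2) = 2 + 2 = 4)
I(Z) = -8*Z (I(Z) = -2*Z*4 = -8*Z)
(I(1) + A)*845 = (-8*1 + 420)*845 = (-8 + 420)*845 = 412*845 = 348140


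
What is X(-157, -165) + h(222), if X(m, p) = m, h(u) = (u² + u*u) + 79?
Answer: 98490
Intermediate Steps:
h(u) = 79 + 2*u² (h(u) = (u² + u²) + 79 = 2*u² + 79 = 79 + 2*u²)
X(-157, -165) + h(222) = -157 + (79 + 2*222²) = -157 + (79 + 2*49284) = -157 + (79 + 98568) = -157 + 98647 = 98490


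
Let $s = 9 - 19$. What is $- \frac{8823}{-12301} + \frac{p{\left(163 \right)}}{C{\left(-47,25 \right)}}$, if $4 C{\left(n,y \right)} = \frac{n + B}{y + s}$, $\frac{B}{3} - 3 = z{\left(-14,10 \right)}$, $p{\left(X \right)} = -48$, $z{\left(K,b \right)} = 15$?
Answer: $- \frac{35365119}{86107} \approx -410.71$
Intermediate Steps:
$B = 54$ ($B = 9 + 3 \cdot 15 = 9 + 45 = 54$)
$s = -10$ ($s = 9 - 19 = -10$)
$C{\left(n,y \right)} = \frac{54 + n}{4 \left(-10 + y\right)}$ ($C{\left(n,y \right)} = \frac{\left(n + 54\right) \frac{1}{y - 10}}{4} = \frac{\left(54 + n\right) \frac{1}{-10 + y}}{4} = \frac{\frac{1}{-10 + y} \left(54 + n\right)}{4} = \frac{54 + n}{4 \left(-10 + y\right)}$)
$- \frac{8823}{-12301} + \frac{p{\left(163 \right)}}{C{\left(-47,25 \right)}} = - \frac{8823}{-12301} - \frac{48}{\frac{1}{4} \frac{1}{-10 + 25} \left(54 - 47\right)} = \left(-8823\right) \left(- \frac{1}{12301}\right) - \frac{48}{\frac{1}{4} \cdot \frac{1}{15} \cdot 7} = \frac{8823}{12301} - \frac{48}{\frac{1}{4} \cdot \frac{1}{15} \cdot 7} = \frac{8823}{12301} - \frac{48}{\frac{7}{60}} = \frac{8823}{12301} - \frac{2880}{7} = - \frac{35365119}{86107}$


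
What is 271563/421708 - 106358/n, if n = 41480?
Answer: -2099224139/1093277990 ≈ -1.9201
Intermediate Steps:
271563/421708 - 106358/n = 271563/421708 - 106358/41480 = 271563*(1/421708) - 106358*1/41480 = 271563/421708 - 53179/20740 = -2099224139/1093277990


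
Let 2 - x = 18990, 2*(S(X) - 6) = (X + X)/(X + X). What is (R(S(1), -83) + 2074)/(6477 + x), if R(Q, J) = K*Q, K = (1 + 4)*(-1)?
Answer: -4083/25022 ≈ -0.16318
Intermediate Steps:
K = -5 (K = 5*(-1) = -5)
S(X) = 13/2 (S(X) = 6 + ((X + X)/(X + X))/2 = 6 + ((2*X)/((2*X)))/2 = 6 + ((2*X)*(1/(2*X)))/2 = 6 + (1/2)*1 = 6 + 1/2 = 13/2)
R(Q, J) = -5*Q
x = -18988 (x = 2 - 1*18990 = 2 - 18990 = -18988)
(R(S(1), -83) + 2074)/(6477 + x) = (-5*13/2 + 2074)/(6477 - 18988) = (-65/2 + 2074)/(-12511) = (4083/2)*(-1/12511) = -4083/25022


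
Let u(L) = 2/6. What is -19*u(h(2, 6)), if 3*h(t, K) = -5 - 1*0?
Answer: -19/3 ≈ -6.3333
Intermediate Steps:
h(t, K) = -5/3 (h(t, K) = (-5 - 1*0)/3 = (-5 + 0)/3 = (⅓)*(-5) = -5/3)
u(L) = ⅓ (u(L) = 2*(⅙) = ⅓)
-19*u(h(2, 6)) = -19*⅓ = -19/3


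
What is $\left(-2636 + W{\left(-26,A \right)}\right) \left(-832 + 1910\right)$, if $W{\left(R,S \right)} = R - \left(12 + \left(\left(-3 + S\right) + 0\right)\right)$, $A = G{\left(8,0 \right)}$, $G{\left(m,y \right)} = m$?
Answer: $-2887962$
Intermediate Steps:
$A = 8$
$W{\left(R,S \right)} = -9 + R - S$ ($W{\left(R,S \right)} = R - \left(12 + \left(-3 + S\right)\right) = R - \left(9 + S\right) = -9 + R - S$)
$\left(-2636 + W{\left(-26,A \right)}\right) \left(-832 + 1910\right) = \left(-2636 - 43\right) \left(-832 + 1910\right) = \left(-2636 - 43\right) 1078 = \left(-2679\right) 1078 = -2887962$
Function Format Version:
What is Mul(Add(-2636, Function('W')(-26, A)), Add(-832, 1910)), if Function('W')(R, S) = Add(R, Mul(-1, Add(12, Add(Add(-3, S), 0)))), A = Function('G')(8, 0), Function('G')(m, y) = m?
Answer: -2887962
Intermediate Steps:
A = 8
Function('W')(R, S) = Add(-9, R, Mul(-1, S)) (Function('W')(R, S) = Add(R, Mul(-1, Add(12, Add(-3, S)))) = Add(R, Mul(-1, Add(9, S))) = Add(R, Add(-9, Mul(-1, S))) = Add(-9, R, Mul(-1, S)))
Mul(Add(-2636, Function('W')(-26, A)), Add(-832, 1910)) = Mul(Add(-2636, Add(-9, -26, Mul(-1, 8))), Add(-832, 1910)) = Mul(Add(-2636, Add(-9, -26, -8)), 1078) = Mul(Add(-2636, -43), 1078) = Mul(-2679, 1078) = -2887962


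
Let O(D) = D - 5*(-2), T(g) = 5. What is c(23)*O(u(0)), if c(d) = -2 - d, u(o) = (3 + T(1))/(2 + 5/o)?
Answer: -250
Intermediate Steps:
u(o) = 8/(2 + 5/o) (u(o) = (3 + 5)/(2 + 5/o) = 8/(2 + 5/o))
O(D) = 10 + D (O(D) = D + 10 = 10 + D)
c(23)*O(u(0)) = (-2 - 1*23)*(10 + 8*0/(5 + 2*0)) = (-2 - 23)*(10 + 8*0/(5 + 0)) = -25*(10 + 8*0/5) = -25*(10 + 8*0*(⅕)) = -25*(10 + 0) = -25*10 = -250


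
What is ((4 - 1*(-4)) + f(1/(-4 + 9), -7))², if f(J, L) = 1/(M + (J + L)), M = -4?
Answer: 182329/2916 ≈ 62.527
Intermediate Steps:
f(J, L) = 1/(-4 + J + L) (f(J, L) = 1/(-4 + (J + L)) = 1/(-4 + J + L))
((4 - 1*(-4)) + f(1/(-4 + 9), -7))² = ((4 - 1*(-4)) + 1/(-4 + 1/(-4 + 9) - 7))² = ((4 + 4) + 1/(-4 + 1/5 - 7))² = (8 + 1/(-4 + ⅕ - 7))² = (8 + 1/(-54/5))² = (8 - 5/54)² = (427/54)² = 182329/2916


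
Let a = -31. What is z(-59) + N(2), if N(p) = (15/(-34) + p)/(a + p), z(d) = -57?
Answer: -56255/986 ≈ -57.054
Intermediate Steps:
N(p) = (-15/34 + p)/(-31 + p) (N(p) = (15/(-34) + p)/(-31 + p) = (15*(-1/34) + p)/(-31 + p) = (-15/34 + p)/(-31 + p))
z(-59) + N(2) = -57 + (-15/34 + 2)/(-31 + 2) = -57 + (53/34)/(-29) = -57 - 1/29*53/34 = -57 - 53/986 = -56255/986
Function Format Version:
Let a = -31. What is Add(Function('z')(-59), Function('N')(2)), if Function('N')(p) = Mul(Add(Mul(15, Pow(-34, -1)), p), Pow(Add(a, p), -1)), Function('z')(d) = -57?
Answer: Rational(-56255, 986) ≈ -57.054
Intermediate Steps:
Function('N')(p) = Mul(Pow(Add(-31, p), -1), Add(Rational(-15, 34), p)) (Function('N')(p) = Mul(Add(Mul(15, Pow(-34, -1)), p), Pow(Add(-31, p), -1)) = Mul(Add(Mul(15, Rational(-1, 34)), p), Pow(Add(-31, p), -1)) = Mul(Add(Rational(-15, 34), p), Pow(Add(-31, p), -1)) = Mul(Pow(Add(-31, p), -1), Add(Rational(-15, 34), p)))
Add(Function('z')(-59), Function('N')(2)) = Add(-57, Mul(Pow(Add(-31, 2), -1), Add(Rational(-15, 34), 2))) = Add(-57, Mul(Pow(-29, -1), Rational(53, 34))) = Add(-57, Mul(Rational(-1, 29), Rational(53, 34))) = Add(-57, Rational(-53, 986)) = Rational(-56255, 986)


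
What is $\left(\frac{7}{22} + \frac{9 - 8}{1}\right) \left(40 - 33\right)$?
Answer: $\frac{203}{22} \approx 9.2273$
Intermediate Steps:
$\left(\frac{7}{22} + \frac{9 - 8}{1}\right) \left(40 - 33\right) = \left(7 \cdot \frac{1}{22} + \left(9 - 8\right) 1\right) 7 = \left(\frac{7}{22} + 1 \cdot 1\right) 7 = \left(\frac{7}{22} + 1\right) 7 = \frac{29}{22} \cdot 7 = \frac{203}{22}$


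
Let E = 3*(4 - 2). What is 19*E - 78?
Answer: 36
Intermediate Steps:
E = 6 (E = 3*2 = 6)
19*E - 78 = 19*6 - 78 = 114 - 78 = 36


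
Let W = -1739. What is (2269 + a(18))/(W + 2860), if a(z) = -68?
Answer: 2201/1121 ≈ 1.9634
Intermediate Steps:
(2269 + a(18))/(W + 2860) = (2269 - 68)/(-1739 + 2860) = 2201/1121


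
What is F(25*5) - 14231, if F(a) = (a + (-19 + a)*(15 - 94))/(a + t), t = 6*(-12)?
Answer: -762492/53 ≈ -14387.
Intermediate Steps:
t = -72
F(a) = (1501 - 78*a)/(-72 + a) (F(a) = (a + (-19 + a)*(15 - 94))/(a - 72) = (a + (-19 + a)*(-79))/(-72 + a) = (a + (1501 - 79*a))/(-72 + a) = (1501 - 78*a)/(-72 + a))
F(25*5) - 14231 = (1501 - 1950*5)/(-72 + 25*5) - 14231 = (1501 - 78*125)/(-72 + 125) - 14231 = (1501 - 9750)/53 - 14231 = (1/53)*(-8249) - 14231 = -8249/53 - 14231 = -762492/53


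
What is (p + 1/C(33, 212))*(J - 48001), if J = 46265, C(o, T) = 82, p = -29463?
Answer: 2097057620/41 ≈ 5.1148e+7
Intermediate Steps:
(p + 1/C(33, 212))*(J - 48001) = (-29463 + 1/82)*(46265 - 48001) = (-29463 + 1/82)*(-1736) = -2415965/82*(-1736) = 2097057620/41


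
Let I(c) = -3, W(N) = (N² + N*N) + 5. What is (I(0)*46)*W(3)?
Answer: -3174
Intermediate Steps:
W(N) = 5 + 2*N² (W(N) = (N² + N²) + 5 = 2*N² + 5 = 5 + 2*N²)
(I(0)*46)*W(3) = (-3*46)*(5 + 2*3²) = -138*(5 + 2*9) = -138*(5 + 18) = -138*23 = -3174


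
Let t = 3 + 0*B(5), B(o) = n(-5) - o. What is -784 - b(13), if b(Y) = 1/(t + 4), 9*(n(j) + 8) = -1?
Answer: -5489/7 ≈ -784.14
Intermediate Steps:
n(j) = -73/9 (n(j) = -8 + (⅑)*(-1) = -8 - ⅑ = -73/9)
B(o) = -73/9 - o
t = 3 (t = 3 + 0*(-73/9 - 1*5) = 3 + 0*(-73/9 - 5) = 3 + 0*(-118/9) = 3 + 0 = 3)
b(Y) = ⅐ (b(Y) = 1/(3 + 4) = 1/7 = ⅐)
-784 - b(13) = -784 - 1*⅐ = -784 - ⅐ = -5489/7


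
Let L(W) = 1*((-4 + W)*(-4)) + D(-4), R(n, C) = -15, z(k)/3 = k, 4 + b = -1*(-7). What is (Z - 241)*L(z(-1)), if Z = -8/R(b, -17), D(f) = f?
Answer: -28856/5 ≈ -5771.2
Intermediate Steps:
b = 3 (b = -4 - 1*(-7) = -4 + 7 = 3)
z(k) = 3*k
Z = 8/15 (Z = -8/(-15) = -8*(-1/15) = 8/15 ≈ 0.53333)
L(W) = 12 - 4*W (L(W) = 1*((-4 + W)*(-4)) - 4 = 1*(16 - 4*W) - 4 = (16 - 4*W) - 4 = 12 - 4*W)
(Z - 241)*L(z(-1)) = (8/15 - 241)*(12 - 12*(-1)) = -3607*(12 - 4*(-3))/15 = -3607*(12 + 12)/15 = -3607/15*24 = -28856/5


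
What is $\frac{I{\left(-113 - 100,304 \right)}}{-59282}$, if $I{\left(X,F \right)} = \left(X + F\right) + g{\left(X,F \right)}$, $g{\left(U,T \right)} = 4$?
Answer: $- \frac{95}{59282} \approx -0.0016025$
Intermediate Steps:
$I{\left(X,F \right)} = 4 + F + X$ ($I{\left(X,F \right)} = \left(X + F\right) + 4 = \left(F + X\right) + 4 = 4 + F + X$)
$\frac{I{\left(-113 - 100,304 \right)}}{-59282} = \frac{4 + 304 - 213}{-59282} = \left(4 + 304 - 213\right) \left(- \frac{1}{59282}\right) = 95 \left(- \frac{1}{59282}\right) = - \frac{95}{59282}$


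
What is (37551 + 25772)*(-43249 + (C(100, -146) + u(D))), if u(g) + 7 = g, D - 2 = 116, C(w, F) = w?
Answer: -2725295274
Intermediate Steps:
D = 118 (D = 2 + 116 = 118)
u(g) = -7 + g
(37551 + 25772)*(-43249 + (C(100, -146) + u(D))) = (37551 + 25772)*(-43249 + (100 + (-7 + 118))) = 63323*(-43249 + (100 + 111)) = 63323*(-43249 + 211) = 63323*(-43038) = -2725295274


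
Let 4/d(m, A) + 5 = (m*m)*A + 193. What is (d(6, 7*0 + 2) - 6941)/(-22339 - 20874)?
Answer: 451164/2808845 ≈ 0.16062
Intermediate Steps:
d(m, A) = 4/(188 + A*m²) (d(m, A) = 4/(-5 + ((m*m)*A + 193)) = 4/(-5 + (m²*A + 193)) = 4/(-5 + (A*m² + 193)) = 4/(-5 + (193 + A*m²)) = 4/(188 + A*m²))
(d(6, 7*0 + 2) - 6941)/(-22339 - 20874) = (4/(188 + (7*0 + 2)*6²) - 6941)/(-22339 - 20874) = (4/(188 + (0 + 2)*36) - 6941)/(-43213) = (4/(188 + 2*36) - 6941)*(-1/43213) = (4/(188 + 72) - 6941)*(-1/43213) = (4/260 - 6941)*(-1/43213) = (4*(1/260) - 6941)*(-1/43213) = (1/65 - 6941)*(-1/43213) = -451164/65*(-1/43213) = 451164/2808845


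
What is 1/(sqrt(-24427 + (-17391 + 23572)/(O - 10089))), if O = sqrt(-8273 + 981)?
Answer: sqrt(2)/(2*sqrt((123225092 - 24427*I*sqrt(1823))/(-10089 + 2*I*sqrt(1823)))) ≈ 6.7905e-10 + 0.0063982*I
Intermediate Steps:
O = 2*I*sqrt(1823) (O = sqrt(-7292) = 2*I*sqrt(1823) ≈ 85.393*I)
1/(sqrt(-24427 + (-17391 + 23572)/(O - 10089))) = 1/(sqrt(-24427 + (-17391 + 23572)/(2*I*sqrt(1823) - 10089))) = 1/(sqrt(-24427 + 6181/(-10089 + 2*I*sqrt(1823)))) = 1/sqrt(-24427 + 6181/(-10089 + 2*I*sqrt(1823)))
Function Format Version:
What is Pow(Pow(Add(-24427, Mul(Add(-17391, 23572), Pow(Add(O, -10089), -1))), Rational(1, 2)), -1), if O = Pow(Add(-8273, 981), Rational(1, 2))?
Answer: Mul(Rational(1, 2), Pow(2, Rational(1, 2)), Pow(Mul(Pow(Add(-10089, Mul(2, I, Pow(1823, Rational(1, 2)))), -1), Add(123225092, Mul(-24427, I, Pow(1823, Rational(1, 2))))), Rational(-1, 2))) ≈ Add(6.7905e-10, Mul(0.0063982, I))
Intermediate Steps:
O = Mul(2, I, Pow(1823, Rational(1, 2))) (O = Pow(-7292, Rational(1, 2)) = Mul(2, I, Pow(1823, Rational(1, 2))) ≈ Mul(85.393, I))
Pow(Pow(Add(-24427, Mul(Add(-17391, 23572), Pow(Add(O, -10089), -1))), Rational(1, 2)), -1) = Pow(Pow(Add(-24427, Mul(Add(-17391, 23572), Pow(Add(Mul(2, I, Pow(1823, Rational(1, 2))), -10089), -1))), Rational(1, 2)), -1) = Pow(Pow(Add(-24427, Mul(6181, Pow(Add(-10089, Mul(2, I, Pow(1823, Rational(1, 2)))), -1))), Rational(1, 2)), -1) = Pow(Add(-24427, Mul(6181, Pow(Add(-10089, Mul(2, I, Pow(1823, Rational(1, 2)))), -1))), Rational(-1, 2))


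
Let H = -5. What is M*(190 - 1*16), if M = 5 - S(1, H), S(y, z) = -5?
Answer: 1740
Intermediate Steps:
M = 10 (M = 5 - 1*(-5) = 5 + 5 = 10)
M*(190 - 1*16) = 10*(190 - 1*16) = 10*(190 - 16) = 10*174 = 1740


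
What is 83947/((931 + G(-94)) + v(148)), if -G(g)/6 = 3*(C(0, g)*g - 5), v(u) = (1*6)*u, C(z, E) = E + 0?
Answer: -83947/157139 ≈ -0.53422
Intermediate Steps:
C(z, E) = E
v(u) = 6*u
G(g) = 90 - 18*g² (G(g) = -18*(g*g - 5) = -18*(g² - 5) = -18*(-5 + g²) = -6*(-15 + 3*g²) = 90 - 18*g²)
83947/((931 + G(-94)) + v(148)) = 83947/((931 + (90 - 18*(-94)²)) + 6*148) = 83947/((931 + (90 - 18*8836)) + 888) = 83947/((931 + (90 - 159048)) + 888) = 83947/((931 - 158958) + 888) = 83947/(-158027 + 888) = 83947/(-157139) = 83947*(-1/157139) = -83947/157139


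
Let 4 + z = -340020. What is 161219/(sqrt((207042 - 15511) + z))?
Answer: -161219*I*sqrt(148493)/148493 ≈ -418.37*I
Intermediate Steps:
z = -340024 (z = -4 - 340020 = -340024)
161219/(sqrt((207042 - 15511) + z)) = 161219/(sqrt((207042 - 15511) - 340024)) = 161219/(sqrt(191531 - 340024)) = 161219/(sqrt(-148493)) = 161219/((I*sqrt(148493))) = 161219*(-I*sqrt(148493)/148493) = -161219*I*sqrt(148493)/148493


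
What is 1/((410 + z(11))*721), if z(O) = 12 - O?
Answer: 1/296331 ≈ 3.3746e-6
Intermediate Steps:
z(O) = 12 - O
1/((410 + z(11))*721) = 1/((410 + (12 - 1*11))*721) = 1/((410 + (12 - 11))*721) = 1/((410 + 1)*721) = 1/(411*721) = 1/296331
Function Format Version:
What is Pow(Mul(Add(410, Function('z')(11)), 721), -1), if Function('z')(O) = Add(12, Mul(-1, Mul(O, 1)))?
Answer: Rational(1, 296331) ≈ 3.3746e-6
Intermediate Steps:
Function('z')(O) = Add(12, Mul(-1, O))
Pow(Mul(Add(410, Function('z')(11)), 721), -1) = Pow(Mul(Add(410, Add(12, Mul(-1, 11))), 721), -1) = Pow(Mul(Add(410, Add(12, -11)), 721), -1) = Pow(Mul(Add(410, 1), 721), -1) = Pow(Mul(411, 721), -1) = Pow(296331, -1) = Rational(1, 296331)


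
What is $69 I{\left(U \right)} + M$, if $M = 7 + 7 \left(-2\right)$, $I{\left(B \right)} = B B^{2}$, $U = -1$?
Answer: $-76$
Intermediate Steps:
$I{\left(B \right)} = B^{3}$
$M = -7$ ($M = 7 - 14 = -7$)
$69 I{\left(U \right)} + M = 69 \left(-1\right)^{3} - 7 = 69 \left(-1\right) - 7 = -69 - 7 = -76$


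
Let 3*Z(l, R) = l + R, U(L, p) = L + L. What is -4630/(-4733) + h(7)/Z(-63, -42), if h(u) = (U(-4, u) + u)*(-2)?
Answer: 152584/165655 ≈ 0.92109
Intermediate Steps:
U(L, p) = 2*L
h(u) = 16 - 2*u (h(u) = (2*(-4) + u)*(-2) = (-8 + u)*(-2) = 16 - 2*u)
Z(l, R) = R/3 + l/3 (Z(l, R) = (l + R)/3 = (R + l)/3 = R/3 + l/3)
-4630/(-4733) + h(7)/Z(-63, -42) = -4630/(-4733) + (16 - 2*7)/((⅓)*(-42) + (⅓)*(-63)) = -4630*(-1/4733) + (16 - 14)/(-14 - 21) = 4630/4733 + 2/(-35) = 4630/4733 + 2*(-1/35) = 4630/4733 - 2/35 = 152584/165655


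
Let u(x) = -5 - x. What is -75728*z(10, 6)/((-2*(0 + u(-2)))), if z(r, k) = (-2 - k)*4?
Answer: 1211648/3 ≈ 4.0388e+5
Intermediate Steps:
z(r, k) = -8 - 4*k
-75728*z(10, 6)/((-2*(0 + u(-2)))) = -75728*(-8 - 4*6)/((-2*(0 + (-5 - 1*(-2))))) = -75728*(-8 - 24)/((-2*(0 + (-5 + 2)))) = -(-2423296)/((-2*(0 - 3))) = -(-2423296)/((-2*(-3))) = -(-2423296)/6 = -75728*(-16/3) = 1211648/3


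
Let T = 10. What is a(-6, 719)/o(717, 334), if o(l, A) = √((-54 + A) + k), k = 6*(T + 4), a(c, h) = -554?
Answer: -277*√91/91 ≈ -29.037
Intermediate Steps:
k = 84 (k = 6*(10 + 4) = 6*14 = 84)
o(l, A) = √(30 + A) (o(l, A) = √((-54 + A) + 84) = √(30 + A))
a(-6, 719)/o(717, 334) = -554/√(30 + 334) = -554*√91/182 = -277*√91/91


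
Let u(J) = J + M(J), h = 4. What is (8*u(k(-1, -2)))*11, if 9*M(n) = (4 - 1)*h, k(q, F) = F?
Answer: -176/3 ≈ -58.667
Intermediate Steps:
M(n) = 4/3 (M(n) = ((4 - 1)*4)/9 = (3*4)/9 = (⅑)*12 = 4/3)
u(J) = 4/3 + J (u(J) = J + 4/3 = 4/3 + J)
(8*u(k(-1, -2)))*11 = (8*(4/3 - 2))*11 = (8*(-⅔))*11 = -16/3*11 = -176/3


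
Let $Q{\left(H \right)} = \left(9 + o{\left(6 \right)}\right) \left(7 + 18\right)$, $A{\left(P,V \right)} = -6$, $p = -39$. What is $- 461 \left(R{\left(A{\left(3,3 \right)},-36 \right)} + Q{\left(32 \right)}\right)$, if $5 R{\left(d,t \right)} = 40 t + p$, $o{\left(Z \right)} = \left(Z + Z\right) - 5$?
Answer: $- \frac{240181}{5} \approx -48036.0$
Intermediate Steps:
$o{\left(Z \right)} = -5 + 2 Z$ ($o{\left(Z \right)} = 2 Z - 5 = -5 + 2 Z$)
$R{\left(d,t \right)} = - \frac{39}{5} + 8 t$ ($R{\left(d,t \right)} = \frac{40 t - 39}{5} = \frac{-39 + 40 t}{5} = - \frac{39}{5} + 8 t$)
$Q{\left(H \right)} = 400$ ($Q{\left(H \right)} = \left(9 + \left(-5 + 2 \cdot 6\right)\right) \left(7 + 18\right) = \left(9 + \left(-5 + 12\right)\right) 25 = \left(9 + 7\right) 25 = 16 \cdot 25 = 400$)
$- 461 \left(R{\left(A{\left(3,3 \right)},-36 \right)} + Q{\left(32 \right)}\right) = - 461 \left(\left(- \frac{39}{5} + 8 \left(-36\right)\right) + 400\right) = - 461 \left(\left(- \frac{39}{5} - 288\right) + 400\right) = - 461 \left(- \frac{1479}{5} + 400\right) = \left(-461\right) \frac{521}{5} = - \frac{240181}{5}$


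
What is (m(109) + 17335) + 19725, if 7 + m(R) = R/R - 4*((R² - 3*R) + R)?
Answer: -9598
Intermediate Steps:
m(R) = -6 - 4*R² + 8*R (m(R) = -7 + (R/R - 4*((R² - 3*R) + R)) = -7 + (1 - 4*(R² - 2*R)) = -7 + (1 + (-4*R² + 8*R)) = -7 + (1 - 4*R² + 8*R) = -6 - 4*R² + 8*R)
(m(109) + 17335) + 19725 = ((-6 - 4*109² + 8*109) + 17335) + 19725 = ((-6 - 4*11881 + 872) + 17335) + 19725 = ((-6 - 47524 + 872) + 17335) + 19725 = (-46658 + 17335) + 19725 = -29323 + 19725 = -9598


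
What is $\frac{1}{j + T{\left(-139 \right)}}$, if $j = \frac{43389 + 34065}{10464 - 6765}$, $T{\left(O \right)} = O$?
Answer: $- \frac{411}{48523} \approx -0.0084702$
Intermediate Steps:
$j = \frac{8606}{411}$ ($j = \frac{77454}{3699} = 77454 \cdot \frac{1}{3699} = \frac{8606}{411} \approx 20.939$)
$\frac{1}{j + T{\left(-139 \right)}} = \frac{1}{\frac{8606}{411} - 139} = \frac{1}{- \frac{48523}{411}} = - \frac{411}{48523}$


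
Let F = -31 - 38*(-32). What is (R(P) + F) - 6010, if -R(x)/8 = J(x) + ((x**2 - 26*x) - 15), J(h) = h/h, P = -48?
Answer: -33129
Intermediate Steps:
J(h) = 1
F = 1185 (F = -31 + 1216 = 1185)
R(x) = 112 - 8*x**2 + 208*x (R(x) = -8*(1 + ((x**2 - 26*x) - 15)) = -8*(1 + (-15 + x**2 - 26*x)) = -8*(-14 + x**2 - 26*x) = 112 - 8*x**2 + 208*x)
(R(P) + F) - 6010 = ((112 - 8*(-48)**2 + 208*(-48)) + 1185) - 6010 = ((112 - 8*2304 - 9984) + 1185) - 6010 = ((112 - 18432 - 9984) + 1185) - 6010 = (-28304 + 1185) - 6010 = -27119 - 6010 = -33129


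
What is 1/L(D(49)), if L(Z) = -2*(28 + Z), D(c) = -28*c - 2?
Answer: 1/2692 ≈ 0.00037147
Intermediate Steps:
D(c) = -2 - 28*c
L(Z) = -56 - 2*Z
1/L(D(49)) = 1/(-56 - 2*(-2 - 28*49)) = 1/(-56 - 2*(-2 - 1372)) = 1/(-56 - 2*(-1374)) = 1/(-56 + 2748) = 1/2692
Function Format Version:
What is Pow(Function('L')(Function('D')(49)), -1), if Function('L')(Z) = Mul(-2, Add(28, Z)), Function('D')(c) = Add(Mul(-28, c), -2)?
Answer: Rational(1, 2692) ≈ 0.00037147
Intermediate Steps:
Function('D')(c) = Add(-2, Mul(-28, c))
Function('L')(Z) = Add(-56, Mul(-2, Z))
Pow(Function('L')(Function('D')(49)), -1) = Pow(Add(-56, Mul(-2, Add(-2, Mul(-28, 49)))), -1) = Pow(Add(-56, Mul(-2, Add(-2, -1372))), -1) = Pow(Add(-56, Mul(-2, -1374)), -1) = Pow(Add(-56, 2748), -1) = Pow(2692, -1) = Rational(1, 2692)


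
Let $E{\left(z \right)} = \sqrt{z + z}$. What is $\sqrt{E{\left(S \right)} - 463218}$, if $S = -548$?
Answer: $\sqrt{-463218 + 2 i \sqrt{274}} \approx 0.024 + 680.6 i$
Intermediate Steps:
$E{\left(z \right)} = \sqrt{2} \sqrt{z}$ ($E{\left(z \right)} = \sqrt{2 z} = \sqrt{2} \sqrt{z}$)
$\sqrt{E{\left(S \right)} - 463218} = \sqrt{\sqrt{2} \sqrt{-548} - 463218} = \sqrt{\sqrt{2} \cdot 2 i \sqrt{137} - 463218} = \sqrt{2 i \sqrt{274} - 463218} = \sqrt{-463218 + 2 i \sqrt{274}}$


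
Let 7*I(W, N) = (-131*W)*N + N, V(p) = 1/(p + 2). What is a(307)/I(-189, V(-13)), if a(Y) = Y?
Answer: -23639/24760 ≈ -0.95473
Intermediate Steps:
V(p) = 1/(2 + p)
I(W, N) = N/7 - 131*N*W/7 (I(W, N) = ((-131*W)*N + N)/7 = (-131*N*W + N)/7 = (N - 131*N*W)/7 = N/7 - 131*N*W/7)
a(307)/I(-189, V(-13)) = 307/(((1 - 131*(-189))/(7*(2 - 13)))) = 307/(((1/7)*(1 + 24759)/(-11))) = 307/(((1/7)*(-1/11)*24760)) = 307/(-24760/77) = 307*(-77/24760) = -23639/24760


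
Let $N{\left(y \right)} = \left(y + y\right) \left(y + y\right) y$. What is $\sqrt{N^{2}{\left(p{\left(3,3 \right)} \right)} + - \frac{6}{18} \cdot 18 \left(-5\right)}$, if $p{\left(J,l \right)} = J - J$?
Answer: $\sqrt{30} \approx 5.4772$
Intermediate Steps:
$p{\left(J,l \right)} = 0$
$N{\left(y \right)} = 4 y^{3}$ ($N{\left(y \right)} = 2 y 2 y y = 4 y^{2} y = 4 y^{3}$)
$\sqrt{N^{2}{\left(p{\left(3,3 \right)} \right)} + - \frac{6}{18} \cdot 18 \left(-5\right)} = \sqrt{\left(4 \cdot 0^{3}\right)^{2} + - \frac{6}{18} \cdot 18 \left(-5\right)} = \sqrt{\left(4 \cdot 0\right)^{2} + \left(-6\right) \frac{1}{18} \cdot 18 \left(-5\right)} = \sqrt{0^{2} + \left(- \frac{1}{3}\right) 18 \left(-5\right)} = \sqrt{0 - -30} = \sqrt{0 + 30} = \sqrt{30}$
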